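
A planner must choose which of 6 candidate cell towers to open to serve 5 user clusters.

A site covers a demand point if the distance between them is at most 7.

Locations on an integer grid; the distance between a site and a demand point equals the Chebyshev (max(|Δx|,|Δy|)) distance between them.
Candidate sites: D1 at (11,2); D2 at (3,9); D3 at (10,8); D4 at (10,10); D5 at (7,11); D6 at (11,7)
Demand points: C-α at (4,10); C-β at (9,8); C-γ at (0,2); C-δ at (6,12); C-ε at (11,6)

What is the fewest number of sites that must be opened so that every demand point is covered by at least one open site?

Coverage sets (demand points within 7 of each site):
  D1: {C-β, C-ε}
  D2: {C-α, C-β, C-γ, C-δ}
  D3: {C-α, C-β, C-δ, C-ε}
  D4: {C-α, C-β, C-δ, C-ε}
  D5: {C-α, C-β, C-δ, C-ε}
  D6: {C-α, C-β, C-δ, C-ε}
No single site covers all 5 demand points.
But {D1, D2} covers everything, so the minimum is 2.

2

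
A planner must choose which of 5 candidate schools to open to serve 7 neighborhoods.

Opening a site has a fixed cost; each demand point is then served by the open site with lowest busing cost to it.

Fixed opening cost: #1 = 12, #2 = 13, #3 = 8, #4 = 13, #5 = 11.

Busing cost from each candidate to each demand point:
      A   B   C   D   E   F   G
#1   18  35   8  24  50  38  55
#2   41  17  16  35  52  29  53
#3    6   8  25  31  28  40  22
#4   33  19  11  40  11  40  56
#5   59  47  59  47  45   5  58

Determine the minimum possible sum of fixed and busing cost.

126

Open {#3, #4, #5}: assign each demand point to its cheapest open site.
  A→#3 6, B→#3 8, C→#4 11, D→#3 31, E→#4 11, F→#5 5, G→#3 22
  busing cost 94, fixed 32 → total 126.
Compare {#1, #3, #4, #5}: busing cost 84 + fixed 44 = 128.
Compare {#1, #3, #5}: busing cost 101 + fixed 31 = 132.
Compare {#2, #3, #4, #5}: busing cost 94 + fixed 45 = 139.
All other subsets cost ≥ 128. Minimum total cost: 126.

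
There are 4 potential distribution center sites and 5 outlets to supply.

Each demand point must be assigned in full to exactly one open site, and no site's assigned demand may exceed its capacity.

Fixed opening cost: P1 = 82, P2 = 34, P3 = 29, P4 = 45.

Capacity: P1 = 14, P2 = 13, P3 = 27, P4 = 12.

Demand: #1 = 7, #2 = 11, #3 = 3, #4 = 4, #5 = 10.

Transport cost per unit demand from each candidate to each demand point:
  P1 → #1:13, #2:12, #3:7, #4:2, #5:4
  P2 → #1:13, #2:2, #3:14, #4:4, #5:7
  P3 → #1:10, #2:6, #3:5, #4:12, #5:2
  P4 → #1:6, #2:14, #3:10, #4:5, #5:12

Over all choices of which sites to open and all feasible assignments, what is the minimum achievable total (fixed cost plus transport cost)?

Open {P2, P3, P4}; cheapest assignment that respects the capacities:
  P2 (cap 13, load 11): #2 — cost 11×2 = 22
  P3 (cap 27, load 13): #3, #5 — cost 3×5 + 10×2 = 35
  P4 (cap 12, load 11): #1, #4 — cost 7×6 + 4×5 = 62
  Shipping 119, fixed 108 → total 227.
  Any other capacity-feasible assignment to {P2, P3, P4} ships for at least 119.
Compare {P3, P4}: its best feasible assignment gives total 237.
Compare {P2, P3}: its best feasible assignment gives total 238.
Every other set of open sites that can feasibly serve all demand totals ≥ 237 even under its best assignment. Minimum: 227.

227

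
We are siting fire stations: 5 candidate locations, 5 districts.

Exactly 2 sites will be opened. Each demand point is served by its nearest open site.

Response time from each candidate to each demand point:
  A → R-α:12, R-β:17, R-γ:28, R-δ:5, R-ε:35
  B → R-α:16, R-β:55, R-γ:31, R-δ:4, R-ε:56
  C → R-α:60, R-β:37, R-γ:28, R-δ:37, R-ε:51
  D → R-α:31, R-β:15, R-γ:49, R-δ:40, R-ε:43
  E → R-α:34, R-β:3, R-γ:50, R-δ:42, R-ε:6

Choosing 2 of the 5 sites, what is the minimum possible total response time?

54

Open {A, E}.
  R-α→A 12, R-β→E 3, R-γ→A 28, R-δ→A 5, R-ε→E 6  ⇒ total 54.
Compare {B, E}: total 60.
Compare {A, D}: total 95.
No size-2 selection does better; minimum is 54.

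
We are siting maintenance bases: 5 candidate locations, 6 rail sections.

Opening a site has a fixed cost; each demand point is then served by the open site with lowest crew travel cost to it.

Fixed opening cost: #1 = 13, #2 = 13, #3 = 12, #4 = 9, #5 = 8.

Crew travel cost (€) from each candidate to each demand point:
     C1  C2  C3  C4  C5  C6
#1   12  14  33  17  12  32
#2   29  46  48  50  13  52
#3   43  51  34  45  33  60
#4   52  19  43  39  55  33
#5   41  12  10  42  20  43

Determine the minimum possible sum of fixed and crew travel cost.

Open {#1, #5}: assign each demand point to its cheapest open site.
  C1→#1 12, C2→#5 12, C3→#5 10, C4→#1 17, C5→#1 12, C6→#1 32
  crew travel cost 95, fixed 21 → total 116.
Compare {#1, #4, #5}: crew travel cost 95 + fixed 30 = 125.
Compare {#1, #3, #5}: crew travel cost 95 + fixed 33 = 128.
Compare {#1, #2, #5}: crew travel cost 95 + fixed 34 = 129.
All other subsets cost ≥ 125. Minimum total cost: 116.

116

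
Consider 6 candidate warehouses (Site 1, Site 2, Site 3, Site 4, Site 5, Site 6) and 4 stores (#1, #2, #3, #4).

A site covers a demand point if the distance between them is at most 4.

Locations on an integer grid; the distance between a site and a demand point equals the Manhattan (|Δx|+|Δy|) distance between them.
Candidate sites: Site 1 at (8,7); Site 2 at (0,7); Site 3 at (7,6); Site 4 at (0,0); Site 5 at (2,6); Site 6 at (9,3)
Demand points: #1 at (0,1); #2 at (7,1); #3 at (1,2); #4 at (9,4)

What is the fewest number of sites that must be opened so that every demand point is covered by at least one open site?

2

Coverage sets (demand points within 4 of each site):
  Site 1: {#4}
  Site 2: {}
  Site 3: {#4}
  Site 4: {#1, #3}
  Site 5: {}
  Site 6: {#2, #4}
No single site covers all 4 demand points.
But {Site 4, Site 6} covers everything, so the minimum is 2.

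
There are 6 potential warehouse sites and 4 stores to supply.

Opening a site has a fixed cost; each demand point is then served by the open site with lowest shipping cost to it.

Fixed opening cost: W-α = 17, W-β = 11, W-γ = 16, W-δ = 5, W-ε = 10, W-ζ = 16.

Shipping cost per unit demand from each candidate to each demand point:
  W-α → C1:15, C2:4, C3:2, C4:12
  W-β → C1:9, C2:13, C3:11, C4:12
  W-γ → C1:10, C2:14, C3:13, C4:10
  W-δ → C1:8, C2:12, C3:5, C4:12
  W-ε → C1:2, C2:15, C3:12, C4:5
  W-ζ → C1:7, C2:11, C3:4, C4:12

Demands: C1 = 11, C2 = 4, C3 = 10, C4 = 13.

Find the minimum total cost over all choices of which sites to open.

Open {W-α, W-ε}: assign each demand point to its cheapest open site.
  C1→W-ε 11×2=22, C2→W-α 4×4=16, C3→W-α 10×2=20, C4→W-ε 13×5=65
  shipping cost 123, fixed 27 → total 150.
Compare {W-α, W-δ, W-ε}: shipping cost 123 + fixed 32 = 155.
Compare {W-α, W-β, W-ε}: shipping cost 123 + fixed 38 = 161.
Compare {W-α, W-γ, W-ε}: shipping cost 123 + fixed 43 = 166.
All other subsets cost ≥ 155. Minimum total cost: 150.

150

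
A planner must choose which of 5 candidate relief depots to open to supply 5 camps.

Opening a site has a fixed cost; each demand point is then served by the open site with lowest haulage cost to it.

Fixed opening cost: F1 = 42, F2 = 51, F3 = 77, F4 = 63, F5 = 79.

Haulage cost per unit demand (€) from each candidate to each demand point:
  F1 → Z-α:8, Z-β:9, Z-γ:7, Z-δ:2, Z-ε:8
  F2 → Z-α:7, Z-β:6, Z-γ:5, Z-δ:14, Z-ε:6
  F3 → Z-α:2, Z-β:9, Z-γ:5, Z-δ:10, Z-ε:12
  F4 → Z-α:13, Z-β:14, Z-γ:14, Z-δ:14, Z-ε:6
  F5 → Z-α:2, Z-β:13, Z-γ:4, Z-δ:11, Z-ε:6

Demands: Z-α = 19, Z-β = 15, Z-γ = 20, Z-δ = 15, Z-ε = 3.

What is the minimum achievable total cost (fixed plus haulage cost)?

422

Open {F1, F5}: assign each demand point to its cheapest open site.
  Z-α→F5 19×2=38, Z-β→F1 15×9=135, Z-γ→F5 20×4=80, Z-δ→F1 15×2=30, Z-ε→F5 3×6=18
  haulage cost 301, fixed 121 → total 422.
Compare {F1, F2, F5}: haulage cost 256 + fixed 172 = 428.
Compare {F1, F3}: haulage cost 327 + fixed 119 = 446.
Compare {F1, F2, F3}: haulage cost 276 + fixed 170 = 446.
All other subsets cost ≥ 428. Minimum total cost: 422.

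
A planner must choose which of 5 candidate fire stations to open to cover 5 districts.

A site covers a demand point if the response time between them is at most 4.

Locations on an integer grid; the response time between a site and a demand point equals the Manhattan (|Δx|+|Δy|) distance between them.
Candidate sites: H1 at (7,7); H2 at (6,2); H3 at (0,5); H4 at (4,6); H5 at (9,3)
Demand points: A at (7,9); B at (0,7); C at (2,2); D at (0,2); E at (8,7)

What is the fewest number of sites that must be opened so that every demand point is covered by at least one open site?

Coverage sets (demand points within 4 of each site):
  H1: {A, E}
  H2: {C}
  H3: {B, D}
  H4: {}
  H5: {}
No 2 sites suffice: every size-2 union leaves at least one demand point uncovered.
But {H1, H2, H3} covers everything, so the minimum is 3.

3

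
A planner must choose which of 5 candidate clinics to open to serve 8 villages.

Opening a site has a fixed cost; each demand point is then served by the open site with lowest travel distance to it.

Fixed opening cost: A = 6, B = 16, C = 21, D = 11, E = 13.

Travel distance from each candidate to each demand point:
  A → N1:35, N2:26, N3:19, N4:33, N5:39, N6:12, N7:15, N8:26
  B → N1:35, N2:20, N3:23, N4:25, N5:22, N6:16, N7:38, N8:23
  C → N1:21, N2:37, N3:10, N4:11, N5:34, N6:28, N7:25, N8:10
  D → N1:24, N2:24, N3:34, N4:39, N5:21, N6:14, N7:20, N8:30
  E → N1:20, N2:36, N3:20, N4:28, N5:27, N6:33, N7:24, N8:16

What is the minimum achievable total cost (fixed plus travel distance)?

Open {A, C, D}: assign each demand point to its cheapest open site.
  N1→C 21, N2→D 24, N3→C 10, N4→C 11, N5→D 21, N6→A 12, N7→A 15, N8→C 10
  travel distance 124, fixed 38 → total 162.
Compare {C, D}: travel distance 131 + fixed 32 = 163.
Compare {A, B, C}: travel distance 121 + fixed 43 = 164.
Compare {A, C}: travel distance 139 + fixed 27 = 166.
All other subsets cost ≥ 163. Minimum total cost: 162.

162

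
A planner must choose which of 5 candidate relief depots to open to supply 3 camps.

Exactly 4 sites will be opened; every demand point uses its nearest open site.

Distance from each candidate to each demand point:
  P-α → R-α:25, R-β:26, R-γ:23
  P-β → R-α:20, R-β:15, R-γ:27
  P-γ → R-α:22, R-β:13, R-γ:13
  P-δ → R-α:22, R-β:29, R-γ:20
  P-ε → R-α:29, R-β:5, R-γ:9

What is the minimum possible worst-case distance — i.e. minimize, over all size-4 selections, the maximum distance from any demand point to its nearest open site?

20

Open {P-α, P-β, P-γ, P-δ}.
  Farthest demand point is R-α at distance 20 (to P-β); all others are ≤ 20.
With {P-α, P-β, P-γ, P-ε} the worst case is 20.
With {P-α, P-β, P-δ, P-ε} the worst case is 20.
No size-4 selection achieves below 20.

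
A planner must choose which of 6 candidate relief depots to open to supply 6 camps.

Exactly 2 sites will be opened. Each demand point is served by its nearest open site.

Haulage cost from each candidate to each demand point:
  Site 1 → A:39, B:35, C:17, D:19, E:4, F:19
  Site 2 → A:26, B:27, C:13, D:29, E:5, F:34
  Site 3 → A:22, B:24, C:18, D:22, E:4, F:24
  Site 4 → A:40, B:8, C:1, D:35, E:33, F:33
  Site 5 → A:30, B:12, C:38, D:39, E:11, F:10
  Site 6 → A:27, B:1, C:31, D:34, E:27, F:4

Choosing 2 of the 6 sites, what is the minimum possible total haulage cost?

71

Open {Site 3, Site 6}.
  A→Site 3 22, B→Site 6 1, C→Site 3 18, D→Site 3 22, E→Site 3 4, F→Site 6 4  ⇒ total 71.
Compare {Site 1, Site 6}: total 72.
Compare {Site 2, Site 6}: total 78.
No size-2 selection does better; minimum is 71.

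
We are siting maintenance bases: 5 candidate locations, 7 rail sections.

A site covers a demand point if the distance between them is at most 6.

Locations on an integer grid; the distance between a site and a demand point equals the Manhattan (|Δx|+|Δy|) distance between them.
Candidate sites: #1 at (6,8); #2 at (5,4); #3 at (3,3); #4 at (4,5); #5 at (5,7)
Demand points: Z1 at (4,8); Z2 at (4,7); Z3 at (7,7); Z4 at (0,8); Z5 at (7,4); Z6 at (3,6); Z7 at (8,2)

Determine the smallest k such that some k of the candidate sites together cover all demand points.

Coverage sets (demand points within 6 of each site):
  #1: {Z1, Z2, Z3, Z4, Z5, Z6}
  #2: {Z1, Z2, Z3, Z5, Z6, Z7}
  #3: {Z1, Z2, Z5, Z6, Z7}
  #4: {Z1, Z2, Z3, Z5, Z6}
  #5: {Z1, Z2, Z3, Z4, Z5, Z6}
No single site covers all 7 demand points.
But {#1, #2} covers everything, so the minimum is 2.

2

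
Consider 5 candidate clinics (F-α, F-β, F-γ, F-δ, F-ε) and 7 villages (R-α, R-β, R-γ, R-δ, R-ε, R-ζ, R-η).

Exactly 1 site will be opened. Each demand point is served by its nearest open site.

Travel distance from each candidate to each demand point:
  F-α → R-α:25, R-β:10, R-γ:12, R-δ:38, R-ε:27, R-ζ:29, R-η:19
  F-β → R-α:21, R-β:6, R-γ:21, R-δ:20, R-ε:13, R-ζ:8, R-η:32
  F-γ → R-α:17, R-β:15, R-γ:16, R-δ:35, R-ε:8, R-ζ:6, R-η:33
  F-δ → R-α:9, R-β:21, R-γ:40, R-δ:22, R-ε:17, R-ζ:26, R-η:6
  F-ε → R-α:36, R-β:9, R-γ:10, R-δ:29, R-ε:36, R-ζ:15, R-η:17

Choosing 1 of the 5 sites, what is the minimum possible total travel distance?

Open {F-β}.
  R-α→F-β 21, R-β→F-β 6, R-γ→F-β 21, R-δ→F-β 20, R-ε→F-β 13, R-ζ→F-β 8, R-η→F-β 32  ⇒ total 121.
Compare {F-γ}: total 130.
Compare {F-δ}: total 141.
No size-1 selection does better; minimum is 121.

121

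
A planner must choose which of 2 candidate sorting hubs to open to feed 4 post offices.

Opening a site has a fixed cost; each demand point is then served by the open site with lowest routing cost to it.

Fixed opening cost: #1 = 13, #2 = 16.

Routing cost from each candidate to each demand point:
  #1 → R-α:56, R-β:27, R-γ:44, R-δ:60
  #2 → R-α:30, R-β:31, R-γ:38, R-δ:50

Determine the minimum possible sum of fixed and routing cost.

165

Open {#2}: assign each demand point to its cheapest open site.
  R-α→#2 30, R-β→#2 31, R-γ→#2 38, R-δ→#2 50
  routing cost 149, fixed 16 → total 165.
Compare {#1, #2}: routing cost 145 + fixed 29 = 174.
Compare {#1}: routing cost 187 + fixed 13 = 200.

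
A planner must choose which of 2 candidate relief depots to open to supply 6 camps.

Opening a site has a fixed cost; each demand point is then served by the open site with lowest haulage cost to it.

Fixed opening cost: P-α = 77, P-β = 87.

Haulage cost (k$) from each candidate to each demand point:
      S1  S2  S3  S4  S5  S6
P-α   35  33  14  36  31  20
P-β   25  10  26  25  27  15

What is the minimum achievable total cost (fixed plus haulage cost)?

Open {P-β}: assign each demand point to its cheapest open site.
  S1→P-β 25, S2→P-β 10, S3→P-β 26, S4→P-β 25, S5→P-β 27, S6→P-β 15
  haulage cost 128, fixed 87 → total 215.
Compare {P-α}: haulage cost 169 + fixed 77 = 246.
Compare {P-α, P-β}: haulage cost 116 + fixed 164 = 280.

215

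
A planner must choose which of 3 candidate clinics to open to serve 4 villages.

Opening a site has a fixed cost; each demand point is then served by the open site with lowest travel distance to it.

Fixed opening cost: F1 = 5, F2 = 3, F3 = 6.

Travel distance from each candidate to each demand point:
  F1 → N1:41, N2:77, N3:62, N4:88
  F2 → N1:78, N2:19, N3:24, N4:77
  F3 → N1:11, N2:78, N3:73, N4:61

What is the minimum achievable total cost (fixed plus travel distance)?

Open {F2, F3}: assign each demand point to its cheapest open site.
  N1→F3 11, N2→F2 19, N3→F2 24, N4→F3 61
  travel distance 115, fixed 9 → total 124.
Compare {F1, F2, F3}: travel distance 115 + fixed 14 = 129.
Compare {F1, F2}: travel distance 161 + fixed 8 = 169.
Compare {F2}: travel distance 198 + fixed 3 = 201.
All other subsets cost ≥ 129. Minimum total cost: 124.

124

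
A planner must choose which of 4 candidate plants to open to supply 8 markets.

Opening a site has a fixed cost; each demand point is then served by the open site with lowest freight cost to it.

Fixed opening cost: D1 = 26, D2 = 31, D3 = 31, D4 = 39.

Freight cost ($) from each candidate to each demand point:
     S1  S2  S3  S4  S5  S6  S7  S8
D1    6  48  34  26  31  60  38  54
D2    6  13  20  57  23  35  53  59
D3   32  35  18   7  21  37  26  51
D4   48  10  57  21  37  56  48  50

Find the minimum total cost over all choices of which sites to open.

Open {D2, D3}: assign each demand point to its cheapest open site.
  S1→D2 6, S2→D2 13, S3→D3 18, S4→D3 7, S5→D3 21, S6→D2 35, S7→D3 26, S8→D3 51
  freight cost 177, fixed 62 → total 239.
Compare {D3}: freight cost 227 + fixed 31 = 258.
Compare {D1, D3}: freight cost 201 + fixed 57 = 258.
Compare {D1, D2, D3}: freight cost 177 + fixed 88 = 265.
All other subsets cost ≥ 258. Minimum total cost: 239.

239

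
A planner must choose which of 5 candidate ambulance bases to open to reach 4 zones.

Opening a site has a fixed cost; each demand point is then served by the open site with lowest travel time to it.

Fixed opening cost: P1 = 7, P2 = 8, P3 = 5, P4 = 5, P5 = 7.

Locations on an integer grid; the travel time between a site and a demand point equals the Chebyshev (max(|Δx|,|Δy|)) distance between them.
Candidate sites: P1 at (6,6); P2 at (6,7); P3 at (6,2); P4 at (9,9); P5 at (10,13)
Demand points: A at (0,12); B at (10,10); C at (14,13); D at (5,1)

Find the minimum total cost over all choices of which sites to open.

Open {P3, P4}: assign each demand point to its cheapest open site.
  A→P4 9, B→P4 1, C→P4 5, D→P3 1
  travel time 16, fixed 10 → total 26.
Compare {P4}: travel time 23 + fixed 5 = 28.
Compare {P1, P4}: travel time 17 + fixed 12 = 29.
Compare {P1}: travel time 23 + fixed 7 = 30.
All other subsets cost ≥ 28. Minimum total cost: 26.

26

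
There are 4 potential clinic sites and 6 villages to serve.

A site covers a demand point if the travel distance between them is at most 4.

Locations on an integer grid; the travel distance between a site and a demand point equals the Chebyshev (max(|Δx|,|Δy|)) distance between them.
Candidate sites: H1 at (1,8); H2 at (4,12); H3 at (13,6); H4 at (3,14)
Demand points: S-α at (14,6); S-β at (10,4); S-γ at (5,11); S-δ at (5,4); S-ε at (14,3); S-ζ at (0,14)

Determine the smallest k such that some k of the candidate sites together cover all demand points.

Coverage sets (demand points within 4 of each site):
  H1: {S-γ, S-δ}
  H2: {S-γ, S-ζ}
  H3: {S-α, S-β, S-ε}
  H4: {S-γ, S-ζ}
No 2 sites suffice: every size-2 union leaves at least one demand point uncovered.
But {H1, H2, H3} covers everything, so the minimum is 3.

3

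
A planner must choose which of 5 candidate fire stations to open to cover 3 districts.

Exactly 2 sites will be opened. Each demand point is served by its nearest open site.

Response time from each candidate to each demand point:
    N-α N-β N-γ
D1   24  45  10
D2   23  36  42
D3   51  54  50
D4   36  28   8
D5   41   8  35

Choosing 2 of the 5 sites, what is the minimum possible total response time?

42

Open {D1, D5}.
  N-α→D1 24, N-β→D5 8, N-γ→D1 10  ⇒ total 42.
Compare {D4, D5}: total 52.
Compare {D2, D4}: total 59.
No size-2 selection does better; minimum is 42.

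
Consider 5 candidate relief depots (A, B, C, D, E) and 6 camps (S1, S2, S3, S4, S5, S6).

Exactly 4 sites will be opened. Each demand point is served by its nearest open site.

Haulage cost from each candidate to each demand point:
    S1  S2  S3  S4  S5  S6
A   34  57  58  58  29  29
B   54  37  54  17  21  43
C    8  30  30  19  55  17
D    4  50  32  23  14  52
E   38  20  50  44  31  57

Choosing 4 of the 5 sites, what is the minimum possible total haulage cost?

Open {B, C, D, E}.
  S1→D 4, S2→E 20, S3→C 30, S4→B 17, S5→D 14, S6→C 17  ⇒ total 102.
Compare {A, C, D, E}: total 104.
Compare {A, B, C, D}: total 112.
No size-4 selection does better; minimum is 102.

102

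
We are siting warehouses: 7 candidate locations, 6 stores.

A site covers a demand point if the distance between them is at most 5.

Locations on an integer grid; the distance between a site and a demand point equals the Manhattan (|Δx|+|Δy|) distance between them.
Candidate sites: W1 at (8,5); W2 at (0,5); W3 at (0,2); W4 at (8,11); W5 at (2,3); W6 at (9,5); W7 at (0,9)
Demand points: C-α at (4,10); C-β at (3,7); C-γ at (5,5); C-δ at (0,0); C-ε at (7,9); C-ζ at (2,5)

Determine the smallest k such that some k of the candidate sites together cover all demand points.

Coverage sets (demand points within 5 of each site):
  W1: {C-γ, C-ε}
  W2: {C-β, C-γ, C-δ, C-ζ}
  W3: {C-δ, C-ζ}
  W4: {C-α, C-ε}
  W5: {C-β, C-γ, C-δ, C-ζ}
  W6: {C-γ}
  W7: {C-α, C-β}
No single site covers all 6 demand points.
But {W2, W4} covers everything, so the minimum is 2.

2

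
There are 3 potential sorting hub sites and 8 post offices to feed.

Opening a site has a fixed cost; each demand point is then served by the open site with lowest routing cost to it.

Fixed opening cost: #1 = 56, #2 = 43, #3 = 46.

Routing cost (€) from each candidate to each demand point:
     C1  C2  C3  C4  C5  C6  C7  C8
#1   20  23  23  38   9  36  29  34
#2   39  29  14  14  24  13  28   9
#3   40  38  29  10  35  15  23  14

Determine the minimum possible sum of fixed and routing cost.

Open {#2}: assign each demand point to its cheapest open site.
  C1→#2 39, C2→#2 29, C3→#2 14, C4→#2 14, C5→#2 24, C6→#2 13, C7→#2 28, C8→#2 9
  routing cost 170, fixed 43 → total 213.
Compare {#1, #2}: routing cost 130 + fixed 99 = 229.
Compare {#1, #3}: routing cost 137 + fixed 102 = 239.
Compare {#3}: routing cost 204 + fixed 46 = 250.
All other subsets cost ≥ 229. Minimum total cost: 213.

213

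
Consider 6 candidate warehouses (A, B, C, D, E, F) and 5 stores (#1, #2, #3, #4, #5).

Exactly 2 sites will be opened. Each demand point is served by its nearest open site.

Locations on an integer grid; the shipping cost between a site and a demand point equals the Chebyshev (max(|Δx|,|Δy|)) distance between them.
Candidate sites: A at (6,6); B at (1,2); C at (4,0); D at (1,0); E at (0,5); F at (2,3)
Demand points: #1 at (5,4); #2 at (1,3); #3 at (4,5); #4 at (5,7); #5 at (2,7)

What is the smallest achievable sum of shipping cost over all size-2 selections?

Open {A, E}.
  #1→A 2, #2→E 2, #3→A 2, #4→A 1, #5→E 2  ⇒ total 9.
Compare {A, B}: total 10.
Compare {A, F}: total 10.
No size-2 selection does better; minimum is 9.

9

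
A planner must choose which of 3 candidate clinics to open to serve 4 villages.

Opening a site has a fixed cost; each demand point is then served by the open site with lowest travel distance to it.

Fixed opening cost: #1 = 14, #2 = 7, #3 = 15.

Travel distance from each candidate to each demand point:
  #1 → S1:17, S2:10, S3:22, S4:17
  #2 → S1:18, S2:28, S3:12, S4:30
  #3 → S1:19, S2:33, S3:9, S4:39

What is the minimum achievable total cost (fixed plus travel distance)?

77

Open {#1, #2}: assign each demand point to its cheapest open site.
  S1→#1 17, S2→#1 10, S3→#2 12, S4→#1 17
  travel distance 56, fixed 21 → total 77.
Compare {#1}: travel distance 66 + fixed 14 = 80.
Compare {#1, #3}: travel distance 53 + fixed 29 = 82.
Compare {#1, #2, #3}: travel distance 53 + fixed 36 = 89.
All other subsets cost ≥ 80. Minimum total cost: 77.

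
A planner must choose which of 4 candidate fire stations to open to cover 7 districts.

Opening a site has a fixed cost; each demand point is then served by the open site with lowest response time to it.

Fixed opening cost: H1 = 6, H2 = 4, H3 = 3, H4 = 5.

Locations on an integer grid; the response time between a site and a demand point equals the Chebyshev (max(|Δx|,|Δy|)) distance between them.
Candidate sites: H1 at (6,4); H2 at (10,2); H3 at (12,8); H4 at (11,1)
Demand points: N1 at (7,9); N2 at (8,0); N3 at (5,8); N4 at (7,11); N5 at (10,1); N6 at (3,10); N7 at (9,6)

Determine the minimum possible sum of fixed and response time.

Open {H2, H3}: assign each demand point to its cheapest open site.
  N1→H3 5, N2→H2 2, N3→H2 6, N4→H3 5, N5→H2 1, N6→H2 8, N7→H3 3
  response time 30, fixed 7 → total 37.
Compare {H1, H2}: response time 28 + fixed 10 = 38.
Compare {H1}: response time 33 + fixed 6 = 39.
Compare {H1, H2, H3}: response time 26 + fixed 13 = 39.
All other subsets cost ≥ 38. Minimum total cost: 37.

37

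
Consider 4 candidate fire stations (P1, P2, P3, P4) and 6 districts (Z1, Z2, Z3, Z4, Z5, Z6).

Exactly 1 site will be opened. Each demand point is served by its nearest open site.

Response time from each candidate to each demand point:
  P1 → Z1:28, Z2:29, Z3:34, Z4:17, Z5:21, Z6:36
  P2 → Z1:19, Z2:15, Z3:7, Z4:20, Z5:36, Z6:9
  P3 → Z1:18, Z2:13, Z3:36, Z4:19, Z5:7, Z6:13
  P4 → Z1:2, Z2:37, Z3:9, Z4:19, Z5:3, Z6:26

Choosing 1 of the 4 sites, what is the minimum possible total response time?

96

Open {P4}.
  Z1→P4 2, Z2→P4 37, Z3→P4 9, Z4→P4 19, Z5→P4 3, Z6→P4 26  ⇒ total 96.
Compare {P2}: total 106.
Compare {P3}: total 106.
No size-1 selection does better; minimum is 96.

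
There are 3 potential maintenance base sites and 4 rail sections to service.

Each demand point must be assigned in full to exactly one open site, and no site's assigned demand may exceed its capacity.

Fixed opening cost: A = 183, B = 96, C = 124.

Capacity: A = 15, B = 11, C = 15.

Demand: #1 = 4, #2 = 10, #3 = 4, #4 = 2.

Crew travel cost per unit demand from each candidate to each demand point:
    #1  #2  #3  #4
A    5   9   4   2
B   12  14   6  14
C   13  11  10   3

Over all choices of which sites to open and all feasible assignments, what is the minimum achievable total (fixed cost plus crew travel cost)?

Open {B, C}; cheapest assignment that respects the capacities:
  B (cap 11, load 8): #1, #3 — cost 4×12 + 4×6 = 72
  C (cap 15, load 12): #2, #4 — cost 10×11 + 2×3 = 116
  Shipping 188, fixed 220 → total 408.
  Any other capacity-feasible assignment to {B, C} ships for at least 188.
Compare {A, B}: its best feasible assignment gives total 441.
Compare {A, C}: its best feasible assignment gives total 457.
Every other set of open sites that can feasibly serve all demand totals ≥ 441 even under its best assignment. Minimum: 408.

408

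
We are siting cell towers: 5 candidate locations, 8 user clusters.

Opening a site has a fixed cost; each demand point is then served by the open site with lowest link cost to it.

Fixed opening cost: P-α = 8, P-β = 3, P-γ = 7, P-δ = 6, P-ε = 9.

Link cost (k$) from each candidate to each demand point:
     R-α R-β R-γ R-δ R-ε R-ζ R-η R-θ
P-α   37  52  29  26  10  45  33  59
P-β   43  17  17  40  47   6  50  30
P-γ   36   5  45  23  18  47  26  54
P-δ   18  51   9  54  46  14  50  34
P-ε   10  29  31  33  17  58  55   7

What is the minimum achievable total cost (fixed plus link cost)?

128

Open {P-β, P-γ, P-δ, P-ε}: assign each demand point to its cheapest open site.
  R-α→P-ε 10, R-β→P-γ 5, R-γ→P-δ 9, R-δ→P-γ 23, R-ε→P-ε 17, R-ζ→P-β 6, R-η→P-γ 26, R-θ→P-ε 7
  link cost 103, fixed 25 → total 128.
Compare {P-α, P-β, P-γ, P-δ, P-ε}: link cost 96 + fixed 33 = 129.
Compare {P-β, P-γ, P-ε}: link cost 111 + fixed 19 = 130.
Compare {P-α, P-β, P-γ, P-ε}: link cost 104 + fixed 27 = 131.
All other subsets cost ≥ 129. Minimum total cost: 128.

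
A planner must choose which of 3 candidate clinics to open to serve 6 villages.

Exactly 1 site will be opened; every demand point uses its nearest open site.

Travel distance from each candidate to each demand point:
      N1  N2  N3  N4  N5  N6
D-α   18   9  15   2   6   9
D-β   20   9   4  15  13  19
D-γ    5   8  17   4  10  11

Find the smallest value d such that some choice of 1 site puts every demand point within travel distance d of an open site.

Open {D-γ}.
  Farthest demand point is N3 at travel distance 17 (to D-γ); all others are ≤ 17.
With {D-α} the worst case is 18.
With {D-β} the worst case is 20.
No size-1 selection achieves below 17.

17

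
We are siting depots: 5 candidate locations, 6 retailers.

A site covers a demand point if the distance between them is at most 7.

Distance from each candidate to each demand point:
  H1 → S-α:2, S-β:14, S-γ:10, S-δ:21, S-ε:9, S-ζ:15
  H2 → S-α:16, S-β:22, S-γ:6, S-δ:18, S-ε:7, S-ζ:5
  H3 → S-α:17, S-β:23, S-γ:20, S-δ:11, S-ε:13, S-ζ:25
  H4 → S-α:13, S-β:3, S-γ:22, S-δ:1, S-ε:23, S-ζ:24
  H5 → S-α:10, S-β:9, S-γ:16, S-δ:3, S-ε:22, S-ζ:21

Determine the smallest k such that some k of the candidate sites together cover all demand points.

Coverage sets (demand points within 7 of each site):
  H1: {S-α}
  H2: {S-γ, S-ε, S-ζ}
  H3: {}
  H4: {S-β, S-δ}
  H5: {S-δ}
No 2 sites suffice: every size-2 union leaves at least one demand point uncovered.
But {H1, H2, H4} covers everything, so the minimum is 3.

3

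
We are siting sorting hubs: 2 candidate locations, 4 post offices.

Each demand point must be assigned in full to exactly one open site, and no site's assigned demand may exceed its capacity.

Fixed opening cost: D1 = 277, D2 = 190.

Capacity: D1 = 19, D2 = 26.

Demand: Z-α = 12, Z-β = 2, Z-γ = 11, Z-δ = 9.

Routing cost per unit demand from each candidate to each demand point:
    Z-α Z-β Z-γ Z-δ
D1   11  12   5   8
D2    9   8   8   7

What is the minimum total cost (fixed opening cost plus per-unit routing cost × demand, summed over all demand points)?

709

Open {D1, D2}; cheapest assignment that respects the capacities:
  D1 (cap 19, load 11): Z-γ — cost 11×5 = 55
  D2 (cap 26, load 23): Z-α, Z-β, Z-δ — cost 12×9 + 2×8 + 9×7 = 187
  Shipping 242, fixed 467 → total 709.
  Any other capacity-feasible assignment to {D1, D2} ships for at least 242.
Total demand is 34 and no other set of sites has combined capacity ≥ 34, so {D1, D2} is the only feasible choice of open sites. Minimum: 709.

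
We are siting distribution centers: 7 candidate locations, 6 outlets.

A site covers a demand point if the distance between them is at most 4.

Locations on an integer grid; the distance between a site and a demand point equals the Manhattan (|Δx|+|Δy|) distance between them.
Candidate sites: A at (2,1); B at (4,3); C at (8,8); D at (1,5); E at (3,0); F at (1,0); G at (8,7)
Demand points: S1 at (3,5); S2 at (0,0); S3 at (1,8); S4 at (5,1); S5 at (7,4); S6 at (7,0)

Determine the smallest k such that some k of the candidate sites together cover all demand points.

3

Coverage sets (demand points within 4 of each site):
  A: {S2, S4}
  B: {S1, S4, S5}
  C: {}
  D: {S1, S3}
  E: {S2, S4, S6}
  F: {S2}
  G: {S5}
No 2 sites suffice: every size-2 union leaves at least one demand point uncovered.
But {B, D, E} covers everything, so the minimum is 3.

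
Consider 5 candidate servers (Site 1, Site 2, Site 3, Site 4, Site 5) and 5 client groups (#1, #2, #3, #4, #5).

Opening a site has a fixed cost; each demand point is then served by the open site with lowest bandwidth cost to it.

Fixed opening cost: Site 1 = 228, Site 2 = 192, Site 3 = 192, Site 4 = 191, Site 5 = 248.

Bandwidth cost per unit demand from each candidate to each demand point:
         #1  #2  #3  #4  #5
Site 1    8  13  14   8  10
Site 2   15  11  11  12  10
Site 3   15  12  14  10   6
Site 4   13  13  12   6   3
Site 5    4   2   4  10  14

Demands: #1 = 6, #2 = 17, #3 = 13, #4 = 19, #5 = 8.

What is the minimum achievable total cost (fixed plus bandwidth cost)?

660

Open {Site 5}: assign each demand point to its cheapest open site.
  #1→Site 5 6×4=24, #2→Site 5 17×2=34, #3→Site 5 13×4=52, #4→Site 5 19×10=190, #5→Site 5 8×14=112
  bandwidth cost 412, fixed 248 → total 660.
Compare {Site 4, Site 5}: bandwidth cost 248 + fixed 439 = 687.
Compare {Site 4}: bandwidth cost 593 + fixed 191 = 784.
Compare {Site 3, Site 5}: bandwidth cost 348 + fixed 440 = 788.
All other subsets cost ≥ 687. Minimum total cost: 660.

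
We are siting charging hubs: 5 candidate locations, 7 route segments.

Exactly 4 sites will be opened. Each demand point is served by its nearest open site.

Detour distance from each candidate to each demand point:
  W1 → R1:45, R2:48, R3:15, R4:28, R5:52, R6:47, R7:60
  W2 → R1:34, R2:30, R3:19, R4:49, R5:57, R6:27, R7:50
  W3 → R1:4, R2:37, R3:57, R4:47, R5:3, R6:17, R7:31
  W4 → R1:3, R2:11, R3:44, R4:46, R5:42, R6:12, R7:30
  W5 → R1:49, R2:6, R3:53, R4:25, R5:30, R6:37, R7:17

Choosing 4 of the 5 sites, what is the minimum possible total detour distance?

Open {W1, W3, W4, W5}.
  R1→W4 3, R2→W5 6, R3→W1 15, R4→W5 25, R5→W3 3, R6→W4 12, R7→W5 17  ⇒ total 81.
Compare {W2, W3, W4, W5}: total 85.
Compare {W1, W2, W3, W5}: total 87.
No size-4 selection does better; minimum is 81.

81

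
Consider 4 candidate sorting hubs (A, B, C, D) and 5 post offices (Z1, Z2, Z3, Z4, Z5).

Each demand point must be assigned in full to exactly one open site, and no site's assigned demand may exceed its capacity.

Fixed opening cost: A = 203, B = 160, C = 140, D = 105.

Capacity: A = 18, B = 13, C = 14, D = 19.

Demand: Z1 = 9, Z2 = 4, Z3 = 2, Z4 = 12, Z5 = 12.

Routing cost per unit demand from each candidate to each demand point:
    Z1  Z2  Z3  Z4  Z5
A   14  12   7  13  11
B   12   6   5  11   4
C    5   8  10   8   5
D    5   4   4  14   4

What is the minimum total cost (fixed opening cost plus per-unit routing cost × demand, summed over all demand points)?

Open {B, C, D}; cheapest assignment that respects the capacities:
  B (cap 13, load 12): Z5 — cost 12×4 = 48
  C (cap 14, load 12): Z4 — cost 12×8 = 96
  D (cap 19, load 15): Z1, Z2, Z3 — cost 9×5 + 4×4 + 2×4 = 69
  Shipping 213, fixed 405 → total 618.
  Any other capacity-feasible assignment to {B, C, D} ships for at least 213.
Compare {A, C, D}: its best feasible assignment gives total 721.
Compare {A, B, D}: its best feasible assignment gives total 741.
Every other set of open sites that can feasibly serve all demand totals ≥ 721 even under its best assignment. Minimum: 618.

618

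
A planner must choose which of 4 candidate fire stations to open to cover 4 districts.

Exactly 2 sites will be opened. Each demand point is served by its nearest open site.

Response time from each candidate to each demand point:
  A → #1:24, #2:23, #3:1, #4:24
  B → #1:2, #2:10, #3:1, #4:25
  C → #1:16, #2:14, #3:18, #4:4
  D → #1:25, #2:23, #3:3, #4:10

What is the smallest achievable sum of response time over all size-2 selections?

Open {B, C}.
  #1→B 2, #2→B 10, #3→B 1, #4→C 4  ⇒ total 17.
Compare {B, D}: total 23.
Compare {A, C}: total 35.
No size-2 selection does better; minimum is 17.

17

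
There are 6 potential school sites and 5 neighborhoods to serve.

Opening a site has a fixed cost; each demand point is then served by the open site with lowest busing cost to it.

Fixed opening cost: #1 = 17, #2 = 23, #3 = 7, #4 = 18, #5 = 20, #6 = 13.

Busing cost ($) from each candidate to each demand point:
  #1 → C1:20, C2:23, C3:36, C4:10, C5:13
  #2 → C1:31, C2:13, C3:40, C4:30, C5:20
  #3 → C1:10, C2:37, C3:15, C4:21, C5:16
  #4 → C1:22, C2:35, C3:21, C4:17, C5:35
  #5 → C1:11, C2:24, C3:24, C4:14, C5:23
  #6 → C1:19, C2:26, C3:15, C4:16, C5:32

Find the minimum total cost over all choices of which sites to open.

Open {#1, #3}: assign each demand point to its cheapest open site.
  C1→#3 10, C2→#1 23, C3→#3 15, C4→#1 10, C5→#1 13
  busing cost 71, fixed 24 → total 95.
Compare {#3, #6}: busing cost 83 + fixed 20 = 103.
Compare {#2, #3}: busing cost 75 + fixed 30 = 105.
Compare {#3}: busing cost 99 + fixed 7 = 106.
All other subsets cost ≥ 103. Minimum total cost: 95.

95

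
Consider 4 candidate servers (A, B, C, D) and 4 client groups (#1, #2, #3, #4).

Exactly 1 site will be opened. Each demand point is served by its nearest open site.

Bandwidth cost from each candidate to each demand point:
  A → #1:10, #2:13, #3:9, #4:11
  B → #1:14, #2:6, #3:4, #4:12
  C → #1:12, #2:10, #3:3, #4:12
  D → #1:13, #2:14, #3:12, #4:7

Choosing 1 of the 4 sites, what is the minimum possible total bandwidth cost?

Open {B}.
  #1→B 14, #2→B 6, #3→B 4, #4→B 12  ⇒ total 36.
Compare {C}: total 37.
Compare {A}: total 43.
No size-1 selection does better; minimum is 36.

36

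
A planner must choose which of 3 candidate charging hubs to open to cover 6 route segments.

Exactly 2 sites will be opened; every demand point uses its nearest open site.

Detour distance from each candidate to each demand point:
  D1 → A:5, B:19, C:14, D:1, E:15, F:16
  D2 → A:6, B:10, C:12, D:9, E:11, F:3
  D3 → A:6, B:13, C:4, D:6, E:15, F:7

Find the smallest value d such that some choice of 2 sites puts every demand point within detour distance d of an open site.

11

Open {D2, D3}.
  Farthest demand point is E at detour distance 11 (to D2); all others are ≤ 11.
With {D1, D2} the worst case is 12.
With {D1, D3} the worst case is 15.
No size-2 selection achieves below 11.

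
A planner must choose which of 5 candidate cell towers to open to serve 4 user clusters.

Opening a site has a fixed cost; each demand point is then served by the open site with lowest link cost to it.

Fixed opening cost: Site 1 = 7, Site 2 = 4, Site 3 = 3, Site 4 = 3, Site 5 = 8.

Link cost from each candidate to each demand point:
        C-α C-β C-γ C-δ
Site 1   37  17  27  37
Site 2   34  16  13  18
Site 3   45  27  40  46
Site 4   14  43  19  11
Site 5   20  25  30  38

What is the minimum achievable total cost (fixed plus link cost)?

61

Open {Site 2, Site 4}: assign each demand point to its cheapest open site.
  C-α→Site 4 14, C-β→Site 2 16, C-γ→Site 2 13, C-δ→Site 4 11
  link cost 54, fixed 7 → total 61.
Compare {Site 2, Site 3, Site 4}: link cost 54 + fixed 10 = 64.
Compare {Site 1, Site 2, Site 4}: link cost 54 + fixed 14 = 68.
Compare {Site 2, Site 4, Site 5}: link cost 54 + fixed 15 = 69.
All other subsets cost ≥ 64. Minimum total cost: 61.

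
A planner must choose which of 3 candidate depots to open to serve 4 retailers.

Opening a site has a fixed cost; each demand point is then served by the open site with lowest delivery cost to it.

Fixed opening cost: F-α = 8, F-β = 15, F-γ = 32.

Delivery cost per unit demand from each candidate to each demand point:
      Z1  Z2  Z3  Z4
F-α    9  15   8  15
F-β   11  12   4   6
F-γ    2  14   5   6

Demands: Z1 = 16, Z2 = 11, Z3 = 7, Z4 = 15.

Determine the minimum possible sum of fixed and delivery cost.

329

Open {F-β, F-γ}: assign each demand point to its cheapest open site.
  Z1→F-γ 16×2=32, Z2→F-β 11×12=132, Z3→F-β 7×4=28, Z4→F-β 15×6=90
  delivery cost 282, fixed 47 → total 329.
Compare {F-α, F-β, F-γ}: delivery cost 282 + fixed 55 = 337.
Compare {F-γ}: delivery cost 311 + fixed 32 = 343.
Compare {F-α, F-γ}: delivery cost 311 + fixed 40 = 351.
All other subsets cost ≥ 337. Minimum total cost: 329.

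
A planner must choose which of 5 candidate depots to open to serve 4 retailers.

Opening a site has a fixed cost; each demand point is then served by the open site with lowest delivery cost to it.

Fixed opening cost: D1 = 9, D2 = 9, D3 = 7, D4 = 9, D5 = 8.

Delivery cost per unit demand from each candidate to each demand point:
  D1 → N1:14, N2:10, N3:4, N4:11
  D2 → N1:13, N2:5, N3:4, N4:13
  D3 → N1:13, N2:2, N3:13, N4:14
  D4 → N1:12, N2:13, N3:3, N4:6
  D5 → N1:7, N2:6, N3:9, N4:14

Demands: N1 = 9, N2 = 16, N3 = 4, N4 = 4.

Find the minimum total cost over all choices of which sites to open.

Open {D3, D4, D5}: assign each demand point to its cheapest open site.
  N1→D5 9×7=63, N2→D3 16×2=32, N3→D4 4×3=12, N4→D4 4×6=24
  delivery cost 131, fixed 24 → total 155.
Compare {D1, D3, D4, D5}: delivery cost 131 + fixed 33 = 164.
Compare {D2, D3, D4, D5}: delivery cost 131 + fixed 33 = 164.
Compare {D1, D2, D3, D4, D5}: delivery cost 131 + fixed 42 = 173.
All other subsets cost ≥ 164. Minimum total cost: 155.

155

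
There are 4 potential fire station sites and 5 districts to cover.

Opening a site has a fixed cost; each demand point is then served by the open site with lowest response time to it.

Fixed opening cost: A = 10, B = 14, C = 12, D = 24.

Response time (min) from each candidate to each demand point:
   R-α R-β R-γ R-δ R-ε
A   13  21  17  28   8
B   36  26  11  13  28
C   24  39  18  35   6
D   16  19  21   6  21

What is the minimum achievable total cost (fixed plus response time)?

90

Open {A, B}: assign each demand point to its cheapest open site.
  R-α→A 13, R-β→A 21, R-γ→B 11, R-δ→B 13, R-ε→A 8
  response time 66, fixed 24 → total 90.
Compare {A}: response time 87 + fixed 10 = 97.
Compare {A, D}: response time 63 + fixed 34 = 97.
Compare {A, B, C}: response time 64 + fixed 36 = 100.
All other subsets cost ≥ 97. Minimum total cost: 90.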